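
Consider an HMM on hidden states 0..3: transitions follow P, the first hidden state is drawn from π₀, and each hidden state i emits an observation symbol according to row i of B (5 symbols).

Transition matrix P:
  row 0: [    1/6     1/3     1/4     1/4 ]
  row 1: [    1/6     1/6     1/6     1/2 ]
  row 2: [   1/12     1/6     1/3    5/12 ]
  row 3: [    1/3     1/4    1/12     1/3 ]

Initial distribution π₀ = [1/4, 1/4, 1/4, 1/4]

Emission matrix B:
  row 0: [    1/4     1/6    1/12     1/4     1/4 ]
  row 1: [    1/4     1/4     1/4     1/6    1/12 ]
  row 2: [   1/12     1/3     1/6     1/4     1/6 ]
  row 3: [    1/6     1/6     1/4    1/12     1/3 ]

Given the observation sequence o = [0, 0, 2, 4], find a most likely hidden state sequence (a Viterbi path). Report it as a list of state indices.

t=0: δ = [6.250e-02, 6.250e-02, 2.083e-02, 4.167e-02]  (obs o_0=0)
t=1: δ = [3.472e-03, 5.208e-03, 1.302e-03, 5.208e-03]  ψ = [3, 0, 0, 1]  (obs o_1=0)
t=2: δ = [1.447e-04, 3.255e-04, 1.447e-04, 6.510e-04]  ψ = [3, 3, 0, 1]  (obs o_2=2)
t=3: δ = [5.425e-05, 1.356e-05, 9.042e-06, 7.234e-05]  ψ = [3, 3, 1, 3]  (obs o_3=4)
backtrack: best end state = 3; path = [0, 1, 3, 3]

path = [0, 1, 3, 3]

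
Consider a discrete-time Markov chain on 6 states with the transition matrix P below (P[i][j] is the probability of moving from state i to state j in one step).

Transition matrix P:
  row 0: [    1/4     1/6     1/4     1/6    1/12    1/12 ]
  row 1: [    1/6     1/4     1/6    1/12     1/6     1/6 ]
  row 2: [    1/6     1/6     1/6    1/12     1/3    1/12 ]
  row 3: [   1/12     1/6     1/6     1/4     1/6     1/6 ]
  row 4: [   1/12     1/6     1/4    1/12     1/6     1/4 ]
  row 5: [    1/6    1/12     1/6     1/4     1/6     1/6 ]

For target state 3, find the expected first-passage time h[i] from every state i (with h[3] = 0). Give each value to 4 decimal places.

First-step conditioning: h[3] = 0; for i ≠ 3, h[i] = 1 + Σ_k P[i][k]·h[k].
  h[0] = 1 + 1/4·h[0] + 1/6·h[1] + 1/4·h[2] + 1/12·h[4] + 1/12·h[5]
  h[1] = 1 + 1/6·h[0] + 1/4·h[1] + 1/6·h[2] + 1/6·h[4] + 1/6·h[5]
  h[2] = 1 + 1/6·h[0] + 1/6·h[1] + 1/6·h[2] + 1/3·h[4] + 1/12·h[5]
  h[4] = 1 + 1/12·h[0] + 1/6·h[1] + 1/4·h[2] + 1/6·h[4] + 1/4·h[5]
  h[5] = 1 + 1/6·h[0] + 1/12·h[1] + 1/6·h[2] + 1/6·h[4] + 1/6·h[5]
Solving the 5×5 linear system over states ≠ 3 gives exactly h = [8623/1140, 776/95, 9431/1140, 0, 925/114, 388/57] (h[3] = 0 is the target).

h = [7.5640, 8.1684, 8.2728, 0.0000, 8.1140, 6.8070]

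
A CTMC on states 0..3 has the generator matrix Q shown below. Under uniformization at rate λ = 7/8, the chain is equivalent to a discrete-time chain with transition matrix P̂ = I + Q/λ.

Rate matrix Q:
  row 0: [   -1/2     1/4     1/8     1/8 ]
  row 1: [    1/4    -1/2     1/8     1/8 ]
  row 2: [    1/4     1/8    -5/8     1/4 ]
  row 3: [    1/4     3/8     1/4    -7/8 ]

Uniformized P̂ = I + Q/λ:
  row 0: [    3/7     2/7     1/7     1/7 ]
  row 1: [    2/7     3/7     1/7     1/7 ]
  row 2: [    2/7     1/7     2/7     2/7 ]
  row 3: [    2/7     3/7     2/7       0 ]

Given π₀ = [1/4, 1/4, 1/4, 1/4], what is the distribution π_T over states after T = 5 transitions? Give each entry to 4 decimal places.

t=0: π = [0.2500, 0.2500, 0.2500, 0.2500]
t=1: π = [0.3214, 0.3214, 0.2143, 0.1429]
t=2: π = [0.3316, 0.3214, 0.1939, 0.1531]
t=3: π = [0.3331, 0.3258, 0.1924, 0.1487]
t=4: π = [0.3333, 0.3260, 0.1916, 0.1491]
t=5: π = [0.3333, 0.3262, 0.1915, 0.1489]

π = [0.3333, 0.3262, 0.1915, 0.1489]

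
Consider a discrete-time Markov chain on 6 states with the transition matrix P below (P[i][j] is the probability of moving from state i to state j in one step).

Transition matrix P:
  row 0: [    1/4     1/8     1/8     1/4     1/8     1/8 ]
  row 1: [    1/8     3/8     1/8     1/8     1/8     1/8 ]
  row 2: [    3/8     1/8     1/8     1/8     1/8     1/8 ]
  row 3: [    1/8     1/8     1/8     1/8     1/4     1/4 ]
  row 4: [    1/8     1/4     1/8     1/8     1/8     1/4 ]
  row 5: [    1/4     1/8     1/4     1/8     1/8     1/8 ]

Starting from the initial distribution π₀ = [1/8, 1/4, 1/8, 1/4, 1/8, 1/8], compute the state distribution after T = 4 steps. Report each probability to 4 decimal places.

π = [0.2074, 0.1909, 0.1452, 0.1509, 0.1438, 0.1618]

t=0: π = [0.1250, 0.2500, 0.1250, 0.2500, 0.1250, 0.1250]
t=1: π = [0.1875, 0.2031, 0.1406, 0.1406, 0.1563, 0.1719]
t=2: π = [0.2051, 0.1953, 0.1465, 0.1484, 0.1426, 0.1621]
t=3: π = [0.2075, 0.1917, 0.1453, 0.1506, 0.1436, 0.1614]
t=4: π = [0.2074, 0.1909, 0.1452, 0.1509, 0.1438, 0.1618]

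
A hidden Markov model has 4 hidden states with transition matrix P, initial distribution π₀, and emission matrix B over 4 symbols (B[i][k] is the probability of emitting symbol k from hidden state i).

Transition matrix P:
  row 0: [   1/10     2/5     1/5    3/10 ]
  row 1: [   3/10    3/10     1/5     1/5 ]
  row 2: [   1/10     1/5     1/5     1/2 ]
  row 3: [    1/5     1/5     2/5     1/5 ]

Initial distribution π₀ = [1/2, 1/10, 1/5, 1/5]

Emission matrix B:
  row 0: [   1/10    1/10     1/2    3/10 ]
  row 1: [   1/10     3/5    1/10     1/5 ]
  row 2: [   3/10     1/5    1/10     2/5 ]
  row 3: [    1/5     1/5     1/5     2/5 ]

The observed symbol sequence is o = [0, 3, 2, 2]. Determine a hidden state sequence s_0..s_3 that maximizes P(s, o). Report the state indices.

path = [2, 3, 0, 3]

t=0: δ = [5.000e-02, 1.000e-02, 6.000e-02, 4.000e-02]  (obs o_0=0)
t=1: δ = [2.400e-03, 4.000e-03, 6.400e-03, 1.200e-02]  ψ = [3, 0, 3, 2]  (obs o_1=3)
t=2: δ = [1.200e-03, 2.400e-04, 4.800e-04, 6.400e-04]  ψ = [3, 3, 3, 2]  (obs o_2=2)
t=3: δ = [6.400e-05, 4.800e-05, 2.560e-05, 7.200e-05]  ψ = [3, 0, 3, 0]  (obs o_3=2)
backtrack: best end state = 3; path = [2, 3, 0, 3]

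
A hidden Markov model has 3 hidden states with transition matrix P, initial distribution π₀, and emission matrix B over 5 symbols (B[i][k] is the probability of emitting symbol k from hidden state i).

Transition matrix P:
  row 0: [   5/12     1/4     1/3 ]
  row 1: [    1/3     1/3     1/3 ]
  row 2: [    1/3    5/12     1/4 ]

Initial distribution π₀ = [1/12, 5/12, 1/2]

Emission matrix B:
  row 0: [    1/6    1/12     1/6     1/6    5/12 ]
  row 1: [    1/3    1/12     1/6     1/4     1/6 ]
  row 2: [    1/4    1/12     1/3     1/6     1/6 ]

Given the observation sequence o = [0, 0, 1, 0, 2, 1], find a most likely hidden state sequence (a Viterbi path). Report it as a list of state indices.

t=0: δ = [1.389e-02, 1.389e-01, 1.250e-01]  (obs o_0=0)
t=1: δ = [7.716e-03, 1.736e-02, 1.157e-02]  ψ = [1, 2, 1]  (obs o_1=0)
t=2: δ = [4.823e-04, 4.823e-04, 4.823e-04]  ψ = [1, 1, 1]  (obs o_2=1)
t=3: δ = [3.349e-05, 6.698e-05, 4.019e-05]  ψ = [0, 2, 0]  (obs o_3=0)
t=4: δ = [3.721e-06, 3.721e-06, 7.442e-06]  ψ = [1, 1, 1]  (obs o_4=2)
t=5: δ = [2.067e-07, 2.584e-07, 1.550e-07]  ψ = [2, 2, 2]  (obs o_5=1)
backtrack: best end state = 1; path = [2, 1, 2, 1, 2, 1]

path = [2, 1, 2, 1, 2, 1]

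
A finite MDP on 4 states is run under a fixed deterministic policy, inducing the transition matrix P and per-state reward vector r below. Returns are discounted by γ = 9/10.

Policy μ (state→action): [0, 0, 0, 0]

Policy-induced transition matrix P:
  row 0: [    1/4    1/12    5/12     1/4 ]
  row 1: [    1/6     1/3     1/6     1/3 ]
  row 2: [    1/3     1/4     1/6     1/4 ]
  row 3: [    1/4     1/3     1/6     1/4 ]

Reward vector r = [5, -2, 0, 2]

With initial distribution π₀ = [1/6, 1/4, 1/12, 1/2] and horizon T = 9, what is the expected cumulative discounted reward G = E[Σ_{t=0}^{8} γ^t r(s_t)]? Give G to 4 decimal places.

t=0: π = [0.1667, 0.2500, 0.0833, 0.5000], E[r] = 1.3333, γ^t·E[r] = 1.333333, running G = 1.333333
t=1: π = [0.2361, 0.2847, 0.2083, 0.2708], E[r] = 1.1528, γ^t·E[r] = 1.037500, running G = 2.370833
t=2: π = [0.2436, 0.2569, 0.2257, 0.2737], E[r] = 1.2517, γ^t·E[r] = 1.013906, running G = 3.384740
t=3: π = [0.2474, 0.2536, 0.2276, 0.2714], E[r] = 1.2726, γ^t·E[r] = 0.927703, running G = 4.312443
t=4: π = [0.2478, 0.2525, 0.2285, 0.2711], E[r] = 1.2764, γ^t·E[r] = 0.837432, running G = 5.149875
t=5: π = [0.2480, 0.2523, 0.2286, 0.2710], E[r] = 1.2774, γ^t·E[r] = 0.754303, running G = 5.904178
t=6: π = [0.2480, 0.2523, 0.2287, 0.2710], E[r] = 1.2776, γ^t·E[r] = 0.678976, running G = 6.583155
t=7: π = [0.2480, 0.2523, 0.2287, 0.2710], E[r] = 1.2777, γ^t·E[r] = 0.611103, running G = 7.194258
t=8: π = [0.2480, 0.2523, 0.2287, 0.2710], E[r] = 1.2777, γ^t·E[r] = 0.549997, running G = 7.744254

G = 7.7443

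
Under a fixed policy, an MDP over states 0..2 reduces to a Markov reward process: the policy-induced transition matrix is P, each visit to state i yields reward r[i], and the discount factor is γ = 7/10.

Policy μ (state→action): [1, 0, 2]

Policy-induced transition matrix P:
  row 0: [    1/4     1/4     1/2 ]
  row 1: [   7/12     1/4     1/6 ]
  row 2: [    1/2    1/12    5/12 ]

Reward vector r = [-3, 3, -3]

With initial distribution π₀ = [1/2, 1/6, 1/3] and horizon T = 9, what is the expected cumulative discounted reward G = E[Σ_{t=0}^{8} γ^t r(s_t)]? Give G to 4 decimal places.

t=0: π = [0.5000, 0.1667, 0.3333], E[r] = -2.0000, γ^t·E[r] = -2.000000, running G = -2.000000
t=1: π = [0.3889, 0.1944, 0.4167], E[r] = -1.8333, γ^t·E[r] = -1.283333, running G = -3.283333
t=2: π = [0.4190, 0.1806, 0.4005], E[r] = -1.9167, γ^t·E[r] = -0.939167, running G = -4.222500
t=3: π = [0.4103, 0.1833, 0.4064], E[r] = -1.9005, γ^t·E[r] = -0.651859, running G = -4.874359
t=4: π = [0.4127, 0.1823, 0.4050], E[r] = -1.9064, γ^t·E[r] = -0.457737, running G = -5.332096
t=5: π = [0.4120, 0.1825, 0.4055], E[r] = -1.9050, γ^t·E[r] = -0.320181, running G = -5.652277
t=6: π = [0.4122, 0.1824, 0.4054], E[r] = -1.9055, γ^t·E[r] = -0.224179, running G = -5.876456
t=7: π = [0.4122, 0.1824, 0.4054], E[r] = -1.9054, γ^t·E[r] = -0.156916, running G = -6.033372
t=8: π = [0.4122, 0.1824, 0.4054], E[r] = -1.9054, γ^t·E[r] = -0.109843, running G = -6.143215

G = -6.1432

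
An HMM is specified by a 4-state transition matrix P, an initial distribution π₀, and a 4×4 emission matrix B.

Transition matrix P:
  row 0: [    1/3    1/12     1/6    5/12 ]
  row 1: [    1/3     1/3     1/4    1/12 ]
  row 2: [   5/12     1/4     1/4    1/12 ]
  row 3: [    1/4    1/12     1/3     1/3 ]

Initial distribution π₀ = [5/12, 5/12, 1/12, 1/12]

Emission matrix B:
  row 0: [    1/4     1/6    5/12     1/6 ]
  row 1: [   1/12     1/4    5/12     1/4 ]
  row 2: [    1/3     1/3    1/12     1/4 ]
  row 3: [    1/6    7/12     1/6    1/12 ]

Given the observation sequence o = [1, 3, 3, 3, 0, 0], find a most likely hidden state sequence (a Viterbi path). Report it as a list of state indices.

t=0: δ = [6.944e-02, 1.042e-01, 2.778e-02, 4.861e-02]  (obs o_0=1)
t=1: δ = [5.787e-03, 8.681e-03, 6.510e-03, 2.411e-03]  ψ = [1, 1, 1, 0]  (obs o_1=3)
t=2: δ = [4.823e-04, 7.234e-04, 5.425e-04, 2.009e-04]  ψ = [1, 1, 1, 0]  (obs o_2=3)
t=3: δ = [4.019e-05, 6.028e-05, 4.521e-05, 1.674e-05]  ψ = [1, 1, 1, 0]  (obs o_3=3)
t=4: δ = [5.023e-06, 1.674e-06, 5.023e-06, 2.791e-06]  ψ = [1, 1, 1, 0]  (obs o_4=0)
t=5: δ = [5.233e-07, 1.047e-07, 4.186e-07, 3.489e-07]  ψ = [2, 2, 2, 0]  (obs o_5=0)
backtrack: best end state = 0; path = [1, 1, 1, 1, 2, 0]

path = [1, 1, 1, 1, 2, 0]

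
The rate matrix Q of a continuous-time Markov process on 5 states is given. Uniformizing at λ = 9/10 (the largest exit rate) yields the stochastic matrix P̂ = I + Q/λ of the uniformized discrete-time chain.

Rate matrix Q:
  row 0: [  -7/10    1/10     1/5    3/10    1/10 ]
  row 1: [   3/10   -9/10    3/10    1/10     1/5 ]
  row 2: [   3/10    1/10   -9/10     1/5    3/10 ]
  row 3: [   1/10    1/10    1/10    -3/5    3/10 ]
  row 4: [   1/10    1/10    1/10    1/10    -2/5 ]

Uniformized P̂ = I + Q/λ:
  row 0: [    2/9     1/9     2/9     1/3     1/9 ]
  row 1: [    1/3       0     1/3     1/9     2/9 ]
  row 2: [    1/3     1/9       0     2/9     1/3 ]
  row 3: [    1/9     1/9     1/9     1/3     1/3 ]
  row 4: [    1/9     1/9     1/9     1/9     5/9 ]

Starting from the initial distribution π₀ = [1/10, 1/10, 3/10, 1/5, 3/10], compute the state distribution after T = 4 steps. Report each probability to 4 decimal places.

t=0: π = [0.1000, 0.1000, 0.3000, 0.2000, 0.3000]
t=1: π = [0.2111, 0.1000, 0.1111, 0.2111, 0.3667]
t=2: π = [0.1815, 0.1000, 0.1444, 0.2173, 0.3568]
t=3: π = [0.1856, 0.1000, 0.1374, 0.2158, 0.3612]
t=4: π = [0.1845, 0.1000, 0.1387, 0.2156, 0.3612]

π = [0.1845, 0.1000, 0.1387, 0.2156, 0.3612]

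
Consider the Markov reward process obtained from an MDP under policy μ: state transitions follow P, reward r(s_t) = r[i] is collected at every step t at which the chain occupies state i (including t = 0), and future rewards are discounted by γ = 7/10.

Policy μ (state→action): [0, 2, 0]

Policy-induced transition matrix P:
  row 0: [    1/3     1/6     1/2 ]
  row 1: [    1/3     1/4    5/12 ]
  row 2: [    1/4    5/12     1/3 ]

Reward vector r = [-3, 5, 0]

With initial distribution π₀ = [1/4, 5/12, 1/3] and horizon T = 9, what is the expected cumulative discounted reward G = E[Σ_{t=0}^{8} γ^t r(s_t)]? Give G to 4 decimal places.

G = 2.5378

t=0: π = [0.2500, 0.4167, 0.3333], E[r] = 1.3333, γ^t·E[r] = 1.333333, running G = 1.333333
t=1: π = [0.3056, 0.2847, 0.4097], E[r] = 0.5069, γ^t·E[r] = 0.354861, running G = 1.688194
t=2: π = [0.2992, 0.2928, 0.4080], E[r] = 0.5666, γ^t·E[r] = 0.277610, running G = 1.965804
t=3: π = [0.2993, 0.2931, 0.4076], E[r] = 0.5673, γ^t·E[r] = 0.194592, running G = 2.160396
t=4: π = [0.2994, 0.2930, 0.4076], E[r] = 0.5668, γ^t·E[r] = 0.136099, running G = 2.296495
t=5: π = [0.2994, 0.2930, 0.4076], E[r] = 0.5669, γ^t·E[r] = 0.095275, running G = 2.391771
t=6: π = [0.2994, 0.2930, 0.4076], E[r] = 0.5669, γ^t·E[r] = 0.066693, running G = 2.458463
t=7: π = [0.2994, 0.2930, 0.4076], E[r] = 0.5669, γ^t·E[r] = 0.046685, running G = 2.505148
t=8: π = [0.2994, 0.2930, 0.4076], E[r] = 0.5669, γ^t·E[r] = 0.032679, running G = 2.537828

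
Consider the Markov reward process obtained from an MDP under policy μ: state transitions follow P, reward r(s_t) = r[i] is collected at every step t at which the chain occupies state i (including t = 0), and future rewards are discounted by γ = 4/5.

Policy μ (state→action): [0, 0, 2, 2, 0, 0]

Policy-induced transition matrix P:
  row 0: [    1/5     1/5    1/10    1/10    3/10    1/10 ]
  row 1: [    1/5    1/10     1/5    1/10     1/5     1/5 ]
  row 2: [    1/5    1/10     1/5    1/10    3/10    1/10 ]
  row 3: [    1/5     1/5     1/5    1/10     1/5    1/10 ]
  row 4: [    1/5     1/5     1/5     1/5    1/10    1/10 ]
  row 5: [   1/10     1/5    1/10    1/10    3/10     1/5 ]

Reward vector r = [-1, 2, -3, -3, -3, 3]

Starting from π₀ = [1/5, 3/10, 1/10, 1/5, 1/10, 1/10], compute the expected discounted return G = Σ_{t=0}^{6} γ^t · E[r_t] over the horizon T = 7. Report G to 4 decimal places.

G = -3.4670

t=0: π = [0.2000, 0.3000, 0.1000, 0.2000, 0.1000, 0.1000], E[r] = -0.5000, γ^t·E[r] = -0.500000, running G = -0.500000
t=1: π = [0.1900, 0.1600, 0.1700, 0.1100, 0.2300, 0.1400], E[r] = -0.9800, γ^t·E[r] = -0.784000, running G = -1.284000
t=2: π = [0.1860, 0.1670, 0.1670, 0.1230, 0.2270, 0.1300], E[r] = -1.0130, γ^t·E[r] = -0.648320, running G = -1.932320
t=3: π = [0.1870, 0.1666, 0.1684, 0.1227, 0.2256, 0.1297], E[r] = -1.0148, γ^t·E[r] = -0.519578, running G = -2.451898
t=4: π = [0.1870, 0.1665, 0.1683, 0.1226, 0.2260, 0.1296], E[r] = -1.0157, γ^t·E[r] = -0.416014, running G = -2.867912
t=5: π = [0.1870, 0.1665, 0.1683, 0.1226, 0.2259, 0.1296], E[r] = -1.0157, γ^t·E[r] = -0.332812, running G = -3.200724
t=6: π = [0.1870, 0.1665, 0.1683, 0.1226, 0.2259, 0.1296], E[r] = -1.0157, γ^t·E[r] = -0.266252, running G = -3.466976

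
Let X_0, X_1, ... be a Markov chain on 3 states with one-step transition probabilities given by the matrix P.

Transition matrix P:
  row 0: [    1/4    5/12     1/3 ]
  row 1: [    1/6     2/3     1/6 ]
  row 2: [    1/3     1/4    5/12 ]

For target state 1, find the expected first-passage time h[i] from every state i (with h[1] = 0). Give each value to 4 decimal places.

h = [2.8085, 0.0000, 3.3191]

First-step conditioning: h[1] = 0; for i ≠ 1, h[i] = 1 + Σ_k P[i][k]·h[k].
  h[0] = 1 + 1/4·h[0] + 1/3·h[2]
  h[2] = 1 + 1/3·h[0] + 5/12·h[2]
Solving the 2×2 linear system over states ≠ 1 gives exactly h = [132/47, 0, 156/47] (h[1] = 0 is the target).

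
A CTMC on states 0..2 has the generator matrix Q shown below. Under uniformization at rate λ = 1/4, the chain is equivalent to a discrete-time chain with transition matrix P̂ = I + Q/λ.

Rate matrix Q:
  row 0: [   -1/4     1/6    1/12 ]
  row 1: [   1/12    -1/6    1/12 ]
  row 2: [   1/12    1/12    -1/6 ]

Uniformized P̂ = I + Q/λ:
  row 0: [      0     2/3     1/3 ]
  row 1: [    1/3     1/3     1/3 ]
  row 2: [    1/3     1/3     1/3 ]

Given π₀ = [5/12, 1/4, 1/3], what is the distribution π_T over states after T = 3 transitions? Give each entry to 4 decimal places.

π = [0.2438, 0.4228, 0.3333]

t=0: π = [0.4167, 0.2500, 0.3333]
t=1: π = [0.1944, 0.4722, 0.3333]
t=2: π = [0.2685, 0.3981, 0.3333]
t=3: π = [0.2438, 0.4228, 0.3333]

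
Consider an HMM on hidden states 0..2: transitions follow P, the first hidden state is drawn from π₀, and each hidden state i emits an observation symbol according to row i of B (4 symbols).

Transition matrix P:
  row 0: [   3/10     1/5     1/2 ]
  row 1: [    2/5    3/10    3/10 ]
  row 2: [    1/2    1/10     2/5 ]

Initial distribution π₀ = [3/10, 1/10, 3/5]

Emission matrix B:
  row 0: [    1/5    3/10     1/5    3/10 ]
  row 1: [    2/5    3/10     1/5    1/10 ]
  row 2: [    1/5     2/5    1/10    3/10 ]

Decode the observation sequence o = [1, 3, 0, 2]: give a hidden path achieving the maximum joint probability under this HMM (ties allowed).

path = [2, 0, 2, 0]

t=0: δ = [9.000e-02, 3.000e-02, 2.400e-01]  (obs o_0=1)
t=1: δ = [3.600e-02, 2.400e-03, 2.880e-02]  ψ = [2, 2, 2]  (obs o_1=3)
t=2: δ = [2.880e-03, 2.880e-03, 3.600e-03]  ψ = [2, 0, 0]  (obs o_2=0)
t=3: δ = [3.600e-04, 1.728e-04, 1.440e-04]  ψ = [2, 1, 0]  (obs o_3=2)
backtrack: best end state = 0; path = [2, 0, 2, 0]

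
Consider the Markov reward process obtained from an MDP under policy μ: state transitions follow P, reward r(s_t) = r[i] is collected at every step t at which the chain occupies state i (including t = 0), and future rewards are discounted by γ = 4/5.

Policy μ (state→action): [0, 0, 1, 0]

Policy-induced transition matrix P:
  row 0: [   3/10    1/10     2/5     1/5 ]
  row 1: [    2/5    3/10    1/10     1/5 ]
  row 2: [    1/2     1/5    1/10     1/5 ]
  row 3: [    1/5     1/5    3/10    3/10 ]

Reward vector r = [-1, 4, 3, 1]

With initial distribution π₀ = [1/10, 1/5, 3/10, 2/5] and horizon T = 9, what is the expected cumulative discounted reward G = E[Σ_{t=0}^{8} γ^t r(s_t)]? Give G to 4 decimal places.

G = 6.5425

t=0: π = [0.1000, 0.2000, 0.3000, 0.4000], E[r] = 2.0000, γ^t·E[r] = 2.000000, running G = 2.000000
t=1: π = [0.3400, 0.2100, 0.2100, 0.2400], E[r] = 1.3700, γ^t·E[r] = 1.096000, running G = 3.096000
t=2: π = [0.3390, 0.1870, 0.2500, 0.2240], E[r] = 1.3830, γ^t·E[r] = 0.885120, running G = 3.981120
t=3: π = [0.3463, 0.1848, 0.2465, 0.2224], E[r] = 1.3548, γ^t·E[r] = 0.693658, running G = 4.674778
t=4: π = [0.3455, 0.1839, 0.2484, 0.2222], E[r] = 1.3572, γ^t·E[r] = 0.555913, running G = 5.230691
t=5: π = [0.3458, 0.1838, 0.2481, 0.2222], E[r] = 1.3560, γ^t·E[r] = 0.444348, running G = 5.675039
t=6: π = [0.3458, 0.1838, 0.2482, 0.2222], E[r] = 1.3562, γ^t·E[r] = 0.355526, running G = 6.030565
t=7: π = [0.3458, 0.1838, 0.2482, 0.2222], E[r] = 1.3562, γ^t·E[r] = 0.284409, running G = 6.314974
t=8: π = [0.3458, 0.1838, 0.2482, 0.2222], E[r] = 1.3562, γ^t·E[r] = 0.227529, running G = 6.542504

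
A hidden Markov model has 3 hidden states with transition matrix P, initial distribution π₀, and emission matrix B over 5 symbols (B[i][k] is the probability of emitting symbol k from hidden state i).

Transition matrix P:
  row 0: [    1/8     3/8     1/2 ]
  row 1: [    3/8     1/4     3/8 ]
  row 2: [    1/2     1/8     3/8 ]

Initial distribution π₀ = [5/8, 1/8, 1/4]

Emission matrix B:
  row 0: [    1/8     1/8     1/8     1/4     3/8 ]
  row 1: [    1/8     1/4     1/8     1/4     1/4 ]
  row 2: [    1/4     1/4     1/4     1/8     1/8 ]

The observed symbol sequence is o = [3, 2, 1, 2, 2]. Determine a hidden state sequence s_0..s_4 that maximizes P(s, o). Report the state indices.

t=0: δ = [1.562e-01, 3.125e-02, 3.125e-02]  (obs o_0=3)
t=1: δ = [2.441e-03, 7.324e-03, 1.953e-02]  ψ = [0, 0, 0]  (obs o_1=2)
t=2: δ = [1.221e-03, 6.104e-04, 1.831e-03]  ψ = [2, 2, 2]  (obs o_2=1)
t=3: δ = [1.144e-04, 5.722e-05, 1.717e-04]  ψ = [2, 0, 2]  (obs o_3=2)
t=4: δ = [1.073e-05, 5.364e-06, 1.609e-05]  ψ = [2, 0, 2]  (obs o_4=2)
backtrack: best end state = 2; path = [0, 2, 2, 2, 2]

path = [0, 2, 2, 2, 2]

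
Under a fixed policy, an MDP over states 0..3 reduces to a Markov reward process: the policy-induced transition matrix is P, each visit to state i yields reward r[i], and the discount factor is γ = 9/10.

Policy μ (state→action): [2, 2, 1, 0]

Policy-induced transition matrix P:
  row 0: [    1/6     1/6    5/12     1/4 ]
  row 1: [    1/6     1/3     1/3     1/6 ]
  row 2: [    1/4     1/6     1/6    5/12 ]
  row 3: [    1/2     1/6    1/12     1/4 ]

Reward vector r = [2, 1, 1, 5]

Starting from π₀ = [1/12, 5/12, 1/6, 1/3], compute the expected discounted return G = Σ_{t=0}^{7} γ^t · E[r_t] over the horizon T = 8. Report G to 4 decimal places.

G = 13.4480

t=0: π = [0.0833, 0.4167, 0.1667, 0.3333], E[r] = 2.4167, γ^t·E[r] = 2.416667, running G = 2.416667
t=1: π = [0.2917, 0.2361, 0.2292, 0.2431], E[r] = 2.2639, γ^t·E[r] = 2.037500, running G = 4.454167
t=2: π = [0.2668, 0.2060, 0.2587, 0.2685], E[r] = 2.3409, γ^t·E[r] = 1.896094, running G = 6.350260
t=3: π = [0.2777, 0.2010, 0.2453, 0.2759], E[r] = 2.3815, γ^t·E[r] = 1.736121, running G = 8.086382
t=4: π = [0.2791, 0.2002, 0.2466, 0.2741], E[r] = 2.3756, γ^t·E[r] = 1.558657, running G = 9.645038
t=5: π = [0.2786, 0.2000, 0.2470, 0.2744], E[r] = 2.3763, γ^t·E[r] = 1.403167, running G = 11.048206
t=6: π = [0.2787, 0.2000, 0.2468, 0.2745], E[r] = 2.3767, γ^t·E[r] = 1.263066, running G = 12.311271
t=7: π = [0.2787, 0.2000, 0.2468, 0.2745], E[r] = 2.3766, γ^t·E[r] = 1.136713, running G = 13.447984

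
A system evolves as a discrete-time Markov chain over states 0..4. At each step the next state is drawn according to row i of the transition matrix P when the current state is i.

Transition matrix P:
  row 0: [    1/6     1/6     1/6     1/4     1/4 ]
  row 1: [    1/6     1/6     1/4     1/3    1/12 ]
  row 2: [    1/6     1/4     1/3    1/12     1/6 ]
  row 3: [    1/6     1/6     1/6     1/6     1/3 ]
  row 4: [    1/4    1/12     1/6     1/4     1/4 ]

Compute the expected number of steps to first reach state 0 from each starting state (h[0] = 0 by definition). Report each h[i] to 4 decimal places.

h = [0.0000, 5.4793, 5.4616, 5.3660, 4.9445]

First-step conditioning: h[0] = 0; for i ≠ 0, h[i] = 1 + Σ_k P[i][k]·h[k].
  h[1] = 1 + 1/6·h[1] + 1/4·h[2] + 1/3·h[3] + 1/12·h[4]
  h[2] = 1 + 1/4·h[1] + 1/3·h[2] + 1/12·h[3] + 1/6·h[4]
  h[3] = 1 + 1/6·h[1] + 1/6·h[2] + 1/6·h[3] + 1/3·h[4]
  h[4] = 1 + 1/12·h[1] + 1/6·h[2] + 1/4·h[3] + 1/4·h[4]
Solving the 4×4 linear system over states ≠ 0 gives exactly h = [0, 663/121, 4626/847, 4545/847, 4188/847] (h[0] = 0 is the target).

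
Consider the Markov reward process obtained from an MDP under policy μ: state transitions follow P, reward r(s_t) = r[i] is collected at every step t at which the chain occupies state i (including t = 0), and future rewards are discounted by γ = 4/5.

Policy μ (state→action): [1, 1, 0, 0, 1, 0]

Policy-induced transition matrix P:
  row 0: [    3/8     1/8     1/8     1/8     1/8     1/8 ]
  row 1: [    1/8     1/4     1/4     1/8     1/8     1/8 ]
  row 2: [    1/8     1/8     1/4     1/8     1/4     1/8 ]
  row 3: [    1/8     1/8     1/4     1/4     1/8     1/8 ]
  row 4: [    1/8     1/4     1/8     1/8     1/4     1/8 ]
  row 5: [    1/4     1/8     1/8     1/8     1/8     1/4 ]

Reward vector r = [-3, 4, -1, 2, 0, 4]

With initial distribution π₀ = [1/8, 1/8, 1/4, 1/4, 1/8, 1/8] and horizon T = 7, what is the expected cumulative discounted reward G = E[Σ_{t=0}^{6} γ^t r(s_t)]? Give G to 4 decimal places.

t=0: π = [0.1250, 0.1250, 0.2500, 0.2500, 0.1250, 0.1250], E[r] = 0.8750, γ^t·E[r] = 0.875000, running G = 0.875000
t=1: π = [0.1719, 0.1563, 0.2031, 0.1563, 0.1719, 0.1406], E[r] = 0.7813, γ^t·E[r] = 0.625000, running G = 1.500000
t=2: π = [0.1855, 0.1660, 0.1895, 0.1445, 0.1719, 0.1426], E[r] = 0.7773, γ^t·E[r] = 0.497500, running G = 1.997500
t=3: π = [0.1892, 0.1672, 0.1875, 0.1431, 0.1702, 0.1428], E[r] = 0.7712, γ^t·E[r] = 0.394875, running G = 2.392375
t=4: π = [0.1902, 0.1672, 0.1872, 0.1429, 0.1697, 0.1429], E[r] = 0.7682, γ^t·E[r] = 0.314650, running G = 2.707025
t=5: π = [0.1904, 0.1671, 0.1872, 0.1429, 0.1696, 0.1429], E[r] = 0.7672, γ^t·E[r] = 0.251410, running G = 2.958435
t=6: π = [0.1905, 0.1671, 0.1871, 0.1429, 0.1696, 0.1429], E[r] = 0.7670, γ^t·E[r] = 0.201064, running G = 3.159499

G = 3.1595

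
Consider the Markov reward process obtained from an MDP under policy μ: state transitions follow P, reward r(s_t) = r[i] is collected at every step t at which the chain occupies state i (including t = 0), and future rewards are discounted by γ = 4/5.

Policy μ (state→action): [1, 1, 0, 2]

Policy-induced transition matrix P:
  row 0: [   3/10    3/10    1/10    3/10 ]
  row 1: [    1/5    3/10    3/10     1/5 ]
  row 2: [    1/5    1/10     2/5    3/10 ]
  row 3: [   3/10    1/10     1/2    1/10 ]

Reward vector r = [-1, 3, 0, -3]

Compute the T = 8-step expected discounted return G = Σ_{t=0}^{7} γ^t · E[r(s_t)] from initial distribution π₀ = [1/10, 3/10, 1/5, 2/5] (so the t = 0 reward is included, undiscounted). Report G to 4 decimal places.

G = -1.5631

t=0: π = [0.1000, 0.3000, 0.2000, 0.4000], E[r] = -0.4000, γ^t·E[r] = -0.400000, running G = -0.400000
t=1: π = [0.2500, 0.1800, 0.3800, 0.1900], E[r] = -0.2800, γ^t·E[r] = -0.224000, running G = -0.624000
t=2: π = [0.2440, 0.1860, 0.3260, 0.2440], E[r] = -0.4180, γ^t·E[r] = -0.267520, running G = -0.891520
t=3: π = [0.2488, 0.1860, 0.3326, 0.2326], E[r] = -0.3886, γ^t·E[r] = -0.198963, running G = -1.090483
t=4: π = [0.2481, 0.1870, 0.3300, 0.2349], E[r] = -0.3919, γ^t·E[r] = -0.160522, running G = -1.251005
t=5: π = [0.2483, 0.1870, 0.3304, 0.2343], E[r] = -0.3902, γ^t·E[r] = -0.127869, running G = -1.378875
t=6: π = [0.2483, 0.1871, 0.3302, 0.2344], E[r] = -0.3904, γ^t·E[r] = -0.102332, running G = -1.481207
t=7: π = [0.2483, 0.1871, 0.3303, 0.2344], E[r] = -0.3903, γ^t·E[r] = -0.081851, running G = -1.563058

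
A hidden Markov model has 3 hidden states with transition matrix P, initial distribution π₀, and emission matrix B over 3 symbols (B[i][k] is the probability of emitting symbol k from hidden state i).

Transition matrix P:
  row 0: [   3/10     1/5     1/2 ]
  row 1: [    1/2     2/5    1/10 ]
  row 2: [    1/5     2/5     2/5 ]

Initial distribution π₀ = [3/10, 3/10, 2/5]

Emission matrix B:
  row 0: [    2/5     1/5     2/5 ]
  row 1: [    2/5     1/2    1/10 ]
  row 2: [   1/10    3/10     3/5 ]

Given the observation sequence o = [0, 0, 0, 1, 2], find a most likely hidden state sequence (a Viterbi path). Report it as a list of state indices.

path = [1, 1, 0, 2, 2]

t=0: δ = [1.200e-01, 1.200e-01, 4.000e-02]  (obs o_0=0)
t=1: δ = [2.400e-02, 1.920e-02, 6.000e-03]  ψ = [1, 1, 0]  (obs o_1=0)
t=2: δ = [3.840e-03, 3.072e-03, 1.200e-03]  ψ = [1, 1, 0]  (obs o_2=0)
t=3: δ = [3.072e-04, 6.144e-04, 5.760e-04]  ψ = [1, 1, 0]  (obs o_3=1)
t=4: δ = [1.229e-04, 2.458e-05, 1.382e-04]  ψ = [1, 1, 2]  (obs o_4=2)
backtrack: best end state = 2; path = [1, 1, 0, 2, 2]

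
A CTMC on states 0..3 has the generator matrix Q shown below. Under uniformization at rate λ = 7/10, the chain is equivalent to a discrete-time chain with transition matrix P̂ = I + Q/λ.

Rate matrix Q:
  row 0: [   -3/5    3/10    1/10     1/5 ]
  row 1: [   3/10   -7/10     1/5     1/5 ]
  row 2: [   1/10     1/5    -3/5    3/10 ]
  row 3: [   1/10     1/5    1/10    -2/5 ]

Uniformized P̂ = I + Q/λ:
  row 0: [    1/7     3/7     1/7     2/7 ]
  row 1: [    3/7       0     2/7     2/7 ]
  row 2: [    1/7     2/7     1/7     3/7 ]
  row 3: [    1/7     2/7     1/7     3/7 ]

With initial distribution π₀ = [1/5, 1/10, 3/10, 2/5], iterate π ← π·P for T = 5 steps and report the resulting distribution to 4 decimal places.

π = [0.2124, 0.2469, 0.1776, 0.3631]

t=0: π = [0.2000, 0.1000, 0.3000, 0.4000]
t=1: π = [0.1714, 0.2857, 0.1571, 0.3857]
t=2: π = [0.2245, 0.2286, 0.1837, 0.3633]
t=3: π = [0.2082, 0.2525, 0.1755, 0.3638]
t=4: π = [0.2150, 0.2433, 0.1789, 0.3628]
t=5: π = [0.2124, 0.2469, 0.1776, 0.3631]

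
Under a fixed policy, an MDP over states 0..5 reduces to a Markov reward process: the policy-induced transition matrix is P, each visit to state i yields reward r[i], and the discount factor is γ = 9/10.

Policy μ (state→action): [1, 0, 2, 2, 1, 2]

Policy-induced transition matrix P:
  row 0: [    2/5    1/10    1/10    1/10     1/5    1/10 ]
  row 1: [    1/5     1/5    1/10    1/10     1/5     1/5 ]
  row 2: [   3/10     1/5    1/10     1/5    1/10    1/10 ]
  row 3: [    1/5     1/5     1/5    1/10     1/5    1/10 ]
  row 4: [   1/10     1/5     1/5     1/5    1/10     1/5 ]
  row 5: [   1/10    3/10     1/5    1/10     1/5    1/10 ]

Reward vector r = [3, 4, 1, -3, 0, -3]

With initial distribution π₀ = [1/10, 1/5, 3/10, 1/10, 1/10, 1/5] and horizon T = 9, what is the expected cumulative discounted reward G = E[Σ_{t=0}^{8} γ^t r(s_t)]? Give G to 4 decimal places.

G = 4.6009

t=0: π = [0.1000, 0.2000, 0.3000, 0.1000, 0.1000, 0.2000], E[r] = 0.5000, γ^t·E[r] = 0.500000, running G = 0.500000
t=1: π = [0.2200, 0.2100, 0.1400, 0.1400, 0.1600, 0.1300], E[r] = 0.8300, γ^t·E[r] = 0.747000, running G = 1.247000
t=2: π = [0.2290, 0.1910, 0.1430, 0.1300, 0.1700, 0.1370], E[r] = 0.7930, γ^t·E[r] = 0.642330, running G = 1.889330
t=3: π = [0.2294, 0.1908, 0.1437, 0.1313, 0.1687, 0.1361], E[r] = 0.7929, γ^t·E[r] = 0.578024, running G = 2.467354
t=4: π = [0.2298, 0.1907, 0.1436, 0.1312, 0.1688, 0.1360], E[r] = 0.7940, γ^t·E[r] = 0.520963, running G = 2.988317
t=5: π = [0.2298, 0.1906, 0.1436, 0.1312, 0.1688, 0.1359], E[r] = 0.7941, γ^t·E[r] = 0.468884, running G = 3.457201
t=6: π = [0.2299, 0.1906, 0.1436, 0.1312, 0.1688, 0.1359], E[r] = 0.7941, γ^t·E[r] = 0.422009, running G = 3.879211
t=7: π = [0.2299, 0.1906, 0.1436, 0.1312, 0.1688, 0.1359], E[r] = 0.7941, γ^t·E[r] = 0.379810, running G = 4.259021
t=8: π = [0.2299, 0.1906, 0.1436, 0.1312, 0.1688, 0.1359], E[r] = 0.7941, γ^t·E[r] = 0.341829, running G = 4.600850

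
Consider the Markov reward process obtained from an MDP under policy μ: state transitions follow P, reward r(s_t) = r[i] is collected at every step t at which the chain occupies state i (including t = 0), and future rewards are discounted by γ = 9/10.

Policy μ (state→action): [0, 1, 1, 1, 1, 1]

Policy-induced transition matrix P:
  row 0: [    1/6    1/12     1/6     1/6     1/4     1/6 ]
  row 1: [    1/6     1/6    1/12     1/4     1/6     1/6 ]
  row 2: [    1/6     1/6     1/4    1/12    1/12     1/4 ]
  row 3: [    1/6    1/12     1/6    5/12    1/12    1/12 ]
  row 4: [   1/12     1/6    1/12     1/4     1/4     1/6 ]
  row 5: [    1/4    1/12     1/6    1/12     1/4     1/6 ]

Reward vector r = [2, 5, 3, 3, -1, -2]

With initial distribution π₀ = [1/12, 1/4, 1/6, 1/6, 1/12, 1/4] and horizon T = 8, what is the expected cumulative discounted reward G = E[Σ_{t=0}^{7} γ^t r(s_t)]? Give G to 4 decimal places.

t=0: π = [0.0833, 0.2500, 0.1667, 0.1667, 0.0833, 0.2500], E[r] = 1.8333, γ^t·E[r] = 1.833333, running G = 1.833333
t=1: π = [0.1806, 0.1250, 0.1528, 0.2014, 0.1736, 0.1667], E[r] = 1.5417, γ^t·E[r] = 1.387500, running G = 3.220833
t=2: π = [0.1661, 0.1209, 0.1545, 0.2153, 0.1806, 0.1626], E[r] = 1.5405, γ^t·E[r] = 1.247813, running G = 4.468646
t=3: π = [0.1652, 0.1213, 0.1544, 0.2192, 0.1783, 0.1616], E[r] = 1.5563, γ^t·E[r] = 1.134563, running G = 5.603208
t=4: π = [0.1653, 0.1212, 0.1546, 0.2201, 0.1776, 0.1613], E[r] = 1.5602, γ^t·E[r] = 1.023667, running G = 6.626875
t=5: π = [0.1653, 0.1211, 0.1546, 0.2203, 0.1775, 0.1612], E[r] = 1.5611, γ^t·E[r] = 0.921789, running G = 7.548664
t=6: π = [0.1653, 0.1211, 0.1547, 0.2203, 0.1774, 0.1612], E[r] = 1.5612, γ^t·E[r] = 0.829695, running G = 8.378359
t=7: π = [0.1653, 0.1211, 0.1547, 0.2203, 0.1774, 0.1612], E[r] = 1.5612, γ^t·E[r] = 0.746736, running G = 9.125094

G = 9.1251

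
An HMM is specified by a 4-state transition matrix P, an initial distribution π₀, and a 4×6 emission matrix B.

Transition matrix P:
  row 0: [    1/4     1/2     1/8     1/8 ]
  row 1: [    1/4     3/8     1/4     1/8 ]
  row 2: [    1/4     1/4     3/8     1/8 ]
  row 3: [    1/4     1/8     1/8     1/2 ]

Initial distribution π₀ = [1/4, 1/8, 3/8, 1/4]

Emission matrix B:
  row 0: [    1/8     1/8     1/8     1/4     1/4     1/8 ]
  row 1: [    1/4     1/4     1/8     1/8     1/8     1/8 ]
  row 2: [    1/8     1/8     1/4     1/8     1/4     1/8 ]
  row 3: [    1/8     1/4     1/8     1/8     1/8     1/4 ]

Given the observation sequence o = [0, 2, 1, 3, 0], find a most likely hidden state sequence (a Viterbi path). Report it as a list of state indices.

t=0: δ = [3.125e-02, 3.125e-02, 4.688e-02, 3.125e-02]  (obs o_0=0)
t=1: δ = [1.465e-03, 1.953e-03, 4.395e-03, 1.953e-03]  ψ = [2, 0, 2, 3]  (obs o_1=2)
t=2: δ = [1.373e-04, 2.747e-04, 2.060e-04, 2.441e-04]  ψ = [2, 2, 2, 3]  (obs o_2=1)
t=3: δ = [1.717e-05, 1.287e-05, 9.656e-06, 1.526e-05]  ψ = [1, 1, 2, 3]  (obs o_3=3)
t=4: δ = [5.364e-07, 2.146e-06, 4.526e-07, 9.537e-07]  ψ = [0, 0, 2, 3]  (obs o_4=0)
backtrack: best end state = 1; path = [2, 2, 1, 0, 1]

path = [2, 2, 1, 0, 1]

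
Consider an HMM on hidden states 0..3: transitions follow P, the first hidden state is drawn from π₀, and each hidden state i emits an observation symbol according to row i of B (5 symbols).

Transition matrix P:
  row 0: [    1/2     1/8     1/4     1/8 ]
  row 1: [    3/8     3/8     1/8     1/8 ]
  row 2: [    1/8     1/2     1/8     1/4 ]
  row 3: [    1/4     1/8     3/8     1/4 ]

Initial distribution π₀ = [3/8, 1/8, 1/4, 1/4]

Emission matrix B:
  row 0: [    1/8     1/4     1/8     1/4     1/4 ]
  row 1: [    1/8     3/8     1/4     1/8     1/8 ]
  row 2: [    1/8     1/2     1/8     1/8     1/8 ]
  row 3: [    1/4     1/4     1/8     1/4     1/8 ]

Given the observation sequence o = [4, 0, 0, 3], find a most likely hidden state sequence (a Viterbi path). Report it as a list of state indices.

path = [0, 0, 0, 0]

t=0: δ = [9.375e-02, 1.562e-02, 3.125e-02, 3.125e-02]  (obs o_0=4)
t=1: δ = [5.859e-03, 1.953e-03, 2.930e-03, 2.930e-03]  ψ = [0, 2, 0, 0]  (obs o_1=0)
t=2: δ = [3.662e-04, 1.831e-04, 1.831e-04, 1.831e-04]  ψ = [0, 2, 0, 0]  (obs o_2=0)
t=3: δ = [4.578e-05, 1.144e-05, 1.144e-05, 1.144e-05]  ψ = [0, 2, 0, 0]  (obs o_3=3)
backtrack: best end state = 0; path = [0, 0, 0, 0]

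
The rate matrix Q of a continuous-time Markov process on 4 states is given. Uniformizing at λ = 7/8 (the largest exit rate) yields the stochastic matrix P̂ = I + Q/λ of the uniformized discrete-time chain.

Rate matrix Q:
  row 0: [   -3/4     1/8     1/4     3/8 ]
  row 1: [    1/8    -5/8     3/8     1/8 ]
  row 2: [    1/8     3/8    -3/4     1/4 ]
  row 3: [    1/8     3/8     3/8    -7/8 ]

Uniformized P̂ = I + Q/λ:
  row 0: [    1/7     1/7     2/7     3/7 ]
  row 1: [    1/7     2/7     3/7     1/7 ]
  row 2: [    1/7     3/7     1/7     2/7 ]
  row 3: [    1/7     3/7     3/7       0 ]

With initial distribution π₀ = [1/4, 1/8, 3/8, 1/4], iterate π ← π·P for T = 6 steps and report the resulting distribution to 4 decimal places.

t=0: π = [0.2500, 0.1250, 0.3750, 0.2500]
t=1: π = [0.1429, 0.3393, 0.2857, 0.2321]
t=2: π = [0.1429, 0.3393, 0.3265, 0.1913]
t=3: π = [0.1429, 0.3393, 0.3149, 0.2030]
t=4: π = [0.1429, 0.3393, 0.3182, 0.1997]
t=5: π = [0.1429, 0.3393, 0.3172, 0.2006]
t=6: π = [0.1429, 0.3393, 0.3175, 0.2003]

π = [0.1429, 0.3393, 0.3175, 0.2003]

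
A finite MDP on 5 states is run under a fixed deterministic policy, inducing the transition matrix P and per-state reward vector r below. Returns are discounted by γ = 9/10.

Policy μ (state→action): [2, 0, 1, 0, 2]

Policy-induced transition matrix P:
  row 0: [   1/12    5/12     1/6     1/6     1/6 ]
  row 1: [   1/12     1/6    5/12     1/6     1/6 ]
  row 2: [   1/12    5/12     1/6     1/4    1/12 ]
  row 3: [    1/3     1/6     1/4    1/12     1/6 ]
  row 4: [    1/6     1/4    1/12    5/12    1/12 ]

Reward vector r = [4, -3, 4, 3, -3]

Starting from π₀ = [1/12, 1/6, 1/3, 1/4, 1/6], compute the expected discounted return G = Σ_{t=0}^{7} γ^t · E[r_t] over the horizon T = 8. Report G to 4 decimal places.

t=0: π = [0.0833, 0.1667, 0.3333, 0.2500, 0.1667], E[r] = 1.4167, γ^t·E[r] = 1.416667, running G = 1.416667
t=1: π = [0.1597, 0.2847, 0.2153, 0.2153, 0.1250], E[r] = 0.9167, γ^t·E[r] = 0.825000, running G = 2.241667
t=2: π = [0.1476, 0.2708, 0.2454, 0.1979, 0.1383], E[r] = 0.9381, γ^t·E[r] = 0.759844, running G = 3.001510
t=3: π = [0.1443, 0.2764, 0.2393, 0.2052, 0.1347], E[r] = 0.9170, γ^t·E[r] = 0.668461, running G = 3.669971
t=4: π = [0.1459, 0.2738, 0.2416, 0.2032, 0.1355], E[r] = 0.9317, γ^t·E[r] = 0.611260, running G = 4.281231
t=5: π = [0.1454, 0.2748, 0.2408, 0.2037, 0.1352], E[r] = 0.9257, γ^t·E[r] = 0.546644, running G = 4.827875
t=6: π = [0.1455, 0.2745, 0.2411, 0.2036, 0.1353], E[r] = 0.9277, γ^t·E[r] = 0.493035, running G = 5.320910
t=7: π = [0.1455, 0.2746, 0.2410, 0.2036, 0.1353], E[r] = 0.9271, γ^t·E[r] = 0.443420, running G = 5.764330

G = 5.7643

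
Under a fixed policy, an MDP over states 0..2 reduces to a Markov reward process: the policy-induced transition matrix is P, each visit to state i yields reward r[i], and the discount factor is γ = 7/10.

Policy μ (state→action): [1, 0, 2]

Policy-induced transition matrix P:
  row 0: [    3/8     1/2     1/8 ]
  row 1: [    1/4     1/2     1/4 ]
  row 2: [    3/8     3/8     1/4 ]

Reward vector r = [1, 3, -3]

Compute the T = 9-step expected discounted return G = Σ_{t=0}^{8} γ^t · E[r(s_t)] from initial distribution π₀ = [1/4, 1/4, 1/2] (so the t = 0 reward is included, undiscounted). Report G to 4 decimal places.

t=0: π = [0.2500, 0.2500, 0.5000], E[r] = -0.5000, γ^t·E[r] = -0.500000, running G = -0.500000
t=1: π = [0.3438, 0.4375, 0.2188], E[r] = 1.0000, γ^t·E[r] = 0.700000, running G = 0.200000
t=2: π = [0.3203, 0.4727, 0.2070], E[r] = 1.1172, γ^t·E[r] = 0.547422, running G = 0.747422
t=3: π = [0.3159, 0.4741, 0.2100], E[r] = 1.1084, γ^t·E[r] = 0.380181, running G = 1.127603
t=4: π = [0.3157, 0.4738, 0.2105], E[r] = 1.1055, γ^t·E[r] = 0.265423, running G = 1.393026
t=5: π = [0.3158, 0.4737, 0.2105], E[r] = 1.1052, γ^t·E[r] = 0.185758, running G = 1.578783
t=6: π = [0.3158, 0.4737, 0.2105], E[r] = 1.1053, γ^t·E[r] = 0.130032, running G = 1.708816
t=7: π = [0.3158, 0.4737, 0.2105], E[r] = 1.1053, γ^t·E[r] = 0.091023, running G = 1.799839
t=8: π = [0.3158, 0.4737, 0.2105], E[r] = 1.1053, γ^t·E[r] = 0.063716, running G = 1.863555

G = 1.8636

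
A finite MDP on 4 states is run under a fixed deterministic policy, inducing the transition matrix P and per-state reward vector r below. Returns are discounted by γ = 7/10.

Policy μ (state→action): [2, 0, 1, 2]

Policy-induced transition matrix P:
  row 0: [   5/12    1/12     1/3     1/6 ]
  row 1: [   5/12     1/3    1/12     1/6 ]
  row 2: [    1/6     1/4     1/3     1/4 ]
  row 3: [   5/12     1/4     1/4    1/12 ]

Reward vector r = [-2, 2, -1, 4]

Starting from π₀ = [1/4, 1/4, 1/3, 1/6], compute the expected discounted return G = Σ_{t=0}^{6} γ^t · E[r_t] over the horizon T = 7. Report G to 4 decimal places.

t=0: π = [0.2500, 0.2500, 0.3333, 0.1667], E[r] = 0.3333, γ^t·E[r] = 0.333333, running G = 0.333333
t=1: π = [0.3333, 0.2292, 0.2569, 0.1806], E[r] = 0.2569, γ^t·E[r] = 0.179861, running G = 0.513194
t=2: π = [0.3524, 0.2135, 0.2610, 0.1730], E[r] = 0.1534, γ^t·E[r] = 0.075145, running G = 0.588339
t=3: π = [0.3514, 0.2091, 0.2655, 0.1740], E[r] = 0.1457, γ^t·E[r] = 0.049988, running G = 0.638327
t=4: π = [0.3503, 0.2089, 0.2666, 0.1743], E[r] = 0.1477, γ^t·E[r] = 0.035473, running G = 0.673800
t=5: π = [0.3500, 0.2090, 0.2666, 0.1744], E[r] = 0.1488, γ^t·E[r] = 0.025013, running G = 0.698813
t=6: π = [0.3500, 0.2091, 0.2665, 0.1744], E[r] = 0.1490, γ^t·E[r] = 0.017529, running G = 0.716342

G = 0.7163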